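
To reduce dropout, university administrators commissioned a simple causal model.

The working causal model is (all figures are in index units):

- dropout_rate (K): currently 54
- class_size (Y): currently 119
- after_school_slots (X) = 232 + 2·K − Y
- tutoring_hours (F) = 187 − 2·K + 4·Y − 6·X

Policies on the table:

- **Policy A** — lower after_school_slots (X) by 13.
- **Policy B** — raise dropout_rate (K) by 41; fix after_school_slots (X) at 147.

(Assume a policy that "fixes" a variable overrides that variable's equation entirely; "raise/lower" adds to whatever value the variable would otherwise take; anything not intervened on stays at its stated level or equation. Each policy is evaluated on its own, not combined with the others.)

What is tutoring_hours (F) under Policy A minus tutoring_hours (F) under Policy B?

Policy A (X − 13):
  K = 54
  Y = 119
  X = 232 + 2·54 − 119 (−13 from intervention) = 208
  F = 187 − 2·54 + 4·119 − 6·208 = -693
Policy B (K + 41, X := 147):
  K = 54 + 41 = 95
  Y = 119
  X = 147
  F = 187 − 2·95 + 4·119 − 6·147 = -409
F: -693 − (-409) = -284

-284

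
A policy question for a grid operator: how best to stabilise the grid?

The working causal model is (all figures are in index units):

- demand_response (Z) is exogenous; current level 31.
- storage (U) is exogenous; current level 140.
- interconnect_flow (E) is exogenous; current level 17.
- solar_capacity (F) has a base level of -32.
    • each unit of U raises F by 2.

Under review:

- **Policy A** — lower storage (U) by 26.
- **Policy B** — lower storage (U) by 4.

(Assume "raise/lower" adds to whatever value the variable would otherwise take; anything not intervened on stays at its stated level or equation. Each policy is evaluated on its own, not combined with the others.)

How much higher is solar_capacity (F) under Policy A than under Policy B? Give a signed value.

-44

Policy A (U − 26):
  U = 140 − 26 = 114
  F = -32 + 2·114 = 196
Policy B (U − 4):
  U = 140 − 4 = 136
  F = -32 + 2·136 = 240
F: 196 − 240 = -44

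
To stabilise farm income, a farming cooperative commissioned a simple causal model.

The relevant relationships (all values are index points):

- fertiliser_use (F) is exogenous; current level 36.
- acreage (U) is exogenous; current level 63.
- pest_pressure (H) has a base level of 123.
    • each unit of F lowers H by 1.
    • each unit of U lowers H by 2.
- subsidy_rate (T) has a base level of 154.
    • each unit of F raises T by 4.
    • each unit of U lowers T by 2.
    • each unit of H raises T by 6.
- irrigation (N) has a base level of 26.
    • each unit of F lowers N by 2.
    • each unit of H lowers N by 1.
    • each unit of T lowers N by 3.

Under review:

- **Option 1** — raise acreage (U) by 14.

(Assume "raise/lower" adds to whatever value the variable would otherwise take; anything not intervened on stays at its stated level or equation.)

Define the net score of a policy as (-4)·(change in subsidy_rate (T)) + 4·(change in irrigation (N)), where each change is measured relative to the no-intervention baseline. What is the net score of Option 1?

Baseline:
  F = 36
  U = 63
  H = 123 − 36 − 2·63 = -39
  T = 154 + 4·36 − 2·63 + 6·(-39) = -62
  N = 26 − 2·36 − (-39) − 3·(-62) = 179
Option 1 (U + 14):
  F = 36
  U = 63 + 14 = 77
  H = 123 − 36 − 2·77 = -67
  T = 154 + 4·36 − 2·77 + 6·(-67) = -258
  N = 26 − 2·36 − (-67) − 3·(-258) = 795
ΔT = -258 − (-62) = -196; ΔN = 795 − 179 = 616
Score = (-4)·(-196) + 4·616 = 3248

3248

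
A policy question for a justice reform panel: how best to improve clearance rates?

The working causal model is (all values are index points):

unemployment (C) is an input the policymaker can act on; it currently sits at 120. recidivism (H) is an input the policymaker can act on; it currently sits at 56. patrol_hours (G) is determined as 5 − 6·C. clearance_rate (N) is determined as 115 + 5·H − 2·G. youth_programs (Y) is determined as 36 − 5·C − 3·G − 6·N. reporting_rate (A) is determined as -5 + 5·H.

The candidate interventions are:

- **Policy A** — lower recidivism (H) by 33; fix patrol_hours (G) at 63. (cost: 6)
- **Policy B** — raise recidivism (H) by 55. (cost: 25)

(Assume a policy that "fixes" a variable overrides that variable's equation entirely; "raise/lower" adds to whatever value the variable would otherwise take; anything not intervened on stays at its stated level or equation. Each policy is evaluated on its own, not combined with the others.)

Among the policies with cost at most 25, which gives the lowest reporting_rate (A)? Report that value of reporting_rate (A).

110

Policy A (H − 33, G := 63):
  H = 56 − 33 = 23
  A = -5 + 5·23 = 110
Policy B (H + 55):
  H = 56 + 55 = 111
  A = -5 + 5·111 = 550
Comparing — Policy A: A=110, Policy B: A=550. Lowest is 110 (Policy A).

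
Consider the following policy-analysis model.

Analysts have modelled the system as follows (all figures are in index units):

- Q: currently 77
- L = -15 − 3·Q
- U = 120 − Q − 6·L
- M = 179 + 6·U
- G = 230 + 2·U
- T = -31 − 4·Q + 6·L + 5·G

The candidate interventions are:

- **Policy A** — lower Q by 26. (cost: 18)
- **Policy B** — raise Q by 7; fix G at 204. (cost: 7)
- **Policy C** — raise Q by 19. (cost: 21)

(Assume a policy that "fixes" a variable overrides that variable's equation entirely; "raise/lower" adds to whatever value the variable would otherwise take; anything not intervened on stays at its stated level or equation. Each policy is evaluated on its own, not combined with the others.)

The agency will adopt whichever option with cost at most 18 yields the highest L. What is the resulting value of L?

Policy A (Q − 26):
  Q = 77 − 26 = 51
  L = -15 − 3·51 = -168
Policy B (Q + 7, G := 204):
  Q = 77 + 7 = 84
  L = -15 − 3·84 = -267
Comparing — Policy A: L=-168, Policy B: L=-267. Highest is -168 (Policy A).

-168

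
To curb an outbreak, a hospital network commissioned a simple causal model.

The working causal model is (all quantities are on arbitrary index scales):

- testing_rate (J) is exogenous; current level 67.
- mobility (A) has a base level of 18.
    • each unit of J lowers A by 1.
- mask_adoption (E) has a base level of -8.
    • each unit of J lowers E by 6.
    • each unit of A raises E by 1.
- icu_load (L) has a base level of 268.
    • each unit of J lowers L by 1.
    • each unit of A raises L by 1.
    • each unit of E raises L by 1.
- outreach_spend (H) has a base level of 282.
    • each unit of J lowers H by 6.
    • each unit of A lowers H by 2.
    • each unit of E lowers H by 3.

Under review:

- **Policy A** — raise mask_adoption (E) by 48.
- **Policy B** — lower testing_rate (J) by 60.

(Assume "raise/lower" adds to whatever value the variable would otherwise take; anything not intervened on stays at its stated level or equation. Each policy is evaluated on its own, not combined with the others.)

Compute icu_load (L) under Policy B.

Policy B (J − 60):
  J = 67 − 60 = 7
  A = 18 − 7 = 11
  E = -8 − 6·7 + 11 = -39
  L = 268 − 7 + 11 + (-39) = 233

233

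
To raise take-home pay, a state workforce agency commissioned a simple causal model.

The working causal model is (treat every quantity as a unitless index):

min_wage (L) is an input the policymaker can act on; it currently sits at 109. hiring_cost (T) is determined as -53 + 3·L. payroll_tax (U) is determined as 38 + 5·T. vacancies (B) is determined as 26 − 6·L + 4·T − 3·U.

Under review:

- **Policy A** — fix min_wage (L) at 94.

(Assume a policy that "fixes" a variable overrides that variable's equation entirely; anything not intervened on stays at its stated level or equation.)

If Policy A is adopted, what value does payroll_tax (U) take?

Policy A (L := 94):
  L = 94
  T = -53 + 3·94 = 229
  U = 38 + 5·229 = 1183

1183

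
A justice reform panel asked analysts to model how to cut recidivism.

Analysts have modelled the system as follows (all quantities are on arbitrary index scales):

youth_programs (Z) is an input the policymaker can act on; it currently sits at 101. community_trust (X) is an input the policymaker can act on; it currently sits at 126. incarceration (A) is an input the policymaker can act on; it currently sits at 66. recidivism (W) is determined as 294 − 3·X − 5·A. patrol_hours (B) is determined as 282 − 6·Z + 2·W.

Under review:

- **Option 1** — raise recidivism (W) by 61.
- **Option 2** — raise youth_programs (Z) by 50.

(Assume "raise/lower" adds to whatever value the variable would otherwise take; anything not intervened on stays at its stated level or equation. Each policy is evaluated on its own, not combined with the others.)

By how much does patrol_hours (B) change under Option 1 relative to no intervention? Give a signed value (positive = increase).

Baseline:
  Z = 101
  X = 126
  A = 66
  W = 294 − 3·126 − 5·66 = -414
  B = 282 − 6·101 + 2·(-414) = -1152
Option 1 (W + 61):
  Z = 101
  X = 126
  A = 66
  W = 294 − 3·126 − 5·66 (+61 from intervention) = -353
  B = 282 − 6·101 + 2·(-353) = -1030
Change in B: -1030 − (-1152) = 122

122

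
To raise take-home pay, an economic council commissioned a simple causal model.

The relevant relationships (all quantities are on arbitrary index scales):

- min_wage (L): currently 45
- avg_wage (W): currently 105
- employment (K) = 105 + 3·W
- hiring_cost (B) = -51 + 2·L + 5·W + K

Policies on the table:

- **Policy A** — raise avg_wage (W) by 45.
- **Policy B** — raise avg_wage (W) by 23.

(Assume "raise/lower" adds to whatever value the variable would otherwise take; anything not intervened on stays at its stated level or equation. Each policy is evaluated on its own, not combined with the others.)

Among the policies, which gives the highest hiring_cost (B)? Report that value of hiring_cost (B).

Policy A (W + 45):
  L = 45
  W = 105 + 45 = 150
  K = 105 + 3·150 = 555
  B = -51 + 2·45 + 5·150 + 555 = 1344
Policy B (W + 23):
  L = 45
  W = 105 + 23 = 128
  K = 105 + 3·128 = 489
  B = -51 + 2·45 + 5·128 + 489 = 1168
Comparing — Policy A: B=1344, Policy B: B=1168. Highest is 1344 (Policy A).

1344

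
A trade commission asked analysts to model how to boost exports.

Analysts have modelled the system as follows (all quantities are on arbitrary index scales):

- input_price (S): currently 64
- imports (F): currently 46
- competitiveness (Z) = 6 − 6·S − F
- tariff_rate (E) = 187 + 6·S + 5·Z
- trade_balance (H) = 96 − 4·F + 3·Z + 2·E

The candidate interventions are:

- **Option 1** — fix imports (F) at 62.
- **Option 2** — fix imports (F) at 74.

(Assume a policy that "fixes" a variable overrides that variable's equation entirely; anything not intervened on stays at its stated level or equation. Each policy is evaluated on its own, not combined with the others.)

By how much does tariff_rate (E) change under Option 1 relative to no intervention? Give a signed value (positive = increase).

-80

Baseline:
  S = 64
  F = 46
  Z = 6 − 6·64 − 46 = -424
  E = 187 + 6·64 + 5·(-424) = -1549
Option 1 (F := 62):
  S = 64
  F = 62
  Z = 6 − 6·64 − 62 = -440
  E = 187 + 6·64 + 5·(-440) = -1629
Change in E: -1629 − (-1549) = -80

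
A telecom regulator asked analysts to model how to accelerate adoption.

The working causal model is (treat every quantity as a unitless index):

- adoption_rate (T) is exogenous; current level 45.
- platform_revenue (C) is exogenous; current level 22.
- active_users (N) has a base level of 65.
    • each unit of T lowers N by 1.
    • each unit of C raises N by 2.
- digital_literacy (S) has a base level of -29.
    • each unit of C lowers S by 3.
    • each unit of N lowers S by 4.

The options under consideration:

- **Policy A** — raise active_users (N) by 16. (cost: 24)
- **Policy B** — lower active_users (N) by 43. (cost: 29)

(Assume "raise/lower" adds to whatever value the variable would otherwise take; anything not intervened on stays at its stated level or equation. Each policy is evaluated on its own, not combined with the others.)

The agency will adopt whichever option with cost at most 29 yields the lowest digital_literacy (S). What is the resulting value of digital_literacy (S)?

Policy A (N + 16):
  T = 45
  C = 22
  N = 65 − 45 + 2·22 (+16 from intervention) = 80
  S = -29 − 3·22 − 4·80 = -415
Policy B (N − 43):
  T = 45
  C = 22
  N = 65 − 45 + 2·22 (−43 from intervention) = 21
  S = -29 − 3·22 − 4·21 = -179
Comparing — Policy A: S=-415, Policy B: S=-179. Lowest is -415 (Policy A).

-415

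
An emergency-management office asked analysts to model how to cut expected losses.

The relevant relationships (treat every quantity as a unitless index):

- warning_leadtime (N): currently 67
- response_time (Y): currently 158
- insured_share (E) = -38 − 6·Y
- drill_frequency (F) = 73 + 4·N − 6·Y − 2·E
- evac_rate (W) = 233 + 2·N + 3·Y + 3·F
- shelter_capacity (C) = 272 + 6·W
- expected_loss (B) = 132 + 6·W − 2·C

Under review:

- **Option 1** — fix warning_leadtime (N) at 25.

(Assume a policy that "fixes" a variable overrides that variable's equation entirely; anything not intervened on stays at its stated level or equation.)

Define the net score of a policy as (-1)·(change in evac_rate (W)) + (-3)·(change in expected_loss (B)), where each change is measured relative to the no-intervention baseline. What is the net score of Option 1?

-9996

Baseline:
  N = 67
  Y = 158
  E = -38 − 6·158 = -986
  F = 73 + 4·67 − 6·158 − 2·(-986) = 1365
  W = 233 + 2·67 + 3·158 + 3·1365 = 4936
  C = 272 + 6·4936 = 29888
  B = 132 + 6·4936 − 2·29888 = -30028
Option 1 (N := 25):
  N = 25
  Y = 158
  E = -38 − 6·158 = -986
  F = 73 + 4·25 − 6·158 − 2·(-986) = 1197
  W = 233 + 2·25 + 3·158 + 3·1197 = 4348
  C = 272 + 6·4348 = 26360
  B = 132 + 6·4348 − 2·26360 = -26500
ΔW = 4348 − 4936 = -588; ΔB = -26500 − (-30028) = 3528
Score = (-1)·(-588) + (-3)·3528 = -9996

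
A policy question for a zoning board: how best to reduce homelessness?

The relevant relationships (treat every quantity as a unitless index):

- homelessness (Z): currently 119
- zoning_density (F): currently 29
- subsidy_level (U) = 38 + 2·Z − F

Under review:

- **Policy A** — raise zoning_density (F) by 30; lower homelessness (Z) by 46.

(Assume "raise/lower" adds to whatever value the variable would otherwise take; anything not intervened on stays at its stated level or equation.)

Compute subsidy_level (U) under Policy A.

Policy A (F + 30, Z − 46):
  Z = 119 − 46 = 73
  F = 29 + 30 = 59
  U = 38 + 2·73 − 59 = 125

125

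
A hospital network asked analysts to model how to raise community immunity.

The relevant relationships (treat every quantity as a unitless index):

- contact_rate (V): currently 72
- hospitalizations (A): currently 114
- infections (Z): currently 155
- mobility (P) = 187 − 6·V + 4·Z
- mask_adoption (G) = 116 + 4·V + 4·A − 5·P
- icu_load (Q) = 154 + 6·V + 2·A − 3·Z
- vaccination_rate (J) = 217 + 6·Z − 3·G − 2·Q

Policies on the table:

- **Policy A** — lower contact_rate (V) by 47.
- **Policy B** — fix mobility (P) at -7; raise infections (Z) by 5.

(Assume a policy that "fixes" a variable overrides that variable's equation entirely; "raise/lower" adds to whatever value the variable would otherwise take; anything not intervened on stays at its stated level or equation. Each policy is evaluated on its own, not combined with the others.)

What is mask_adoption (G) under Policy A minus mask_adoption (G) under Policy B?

Policy A (V − 47):
  V = 72 − 47 = 25
  A = 114
  Z = 155
  P = 187 − 6·25 + 4·155 = 657
  G = 116 + 4·25 + 4·114 − 5·657 = -2613
Policy B (P := -7, Z + 5):
  V = 72
  A = 114
  Z = 155 + 5 = 160
  P = -7
  G = 116 + 4·72 + 4·114 − 5·(-7) = 895
G: -2613 − 895 = -3508

-3508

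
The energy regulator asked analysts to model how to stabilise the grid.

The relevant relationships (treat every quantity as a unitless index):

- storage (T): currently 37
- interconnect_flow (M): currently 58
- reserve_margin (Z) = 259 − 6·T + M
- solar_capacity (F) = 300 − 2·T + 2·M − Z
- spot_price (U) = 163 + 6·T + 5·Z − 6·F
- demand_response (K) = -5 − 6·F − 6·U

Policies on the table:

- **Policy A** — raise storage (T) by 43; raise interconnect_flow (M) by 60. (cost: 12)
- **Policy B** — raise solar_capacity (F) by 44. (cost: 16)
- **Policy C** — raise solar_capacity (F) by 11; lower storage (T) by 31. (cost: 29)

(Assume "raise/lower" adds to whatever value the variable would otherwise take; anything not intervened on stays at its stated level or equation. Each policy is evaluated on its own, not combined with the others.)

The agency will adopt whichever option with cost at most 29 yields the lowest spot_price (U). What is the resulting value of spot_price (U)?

Policy A (T + 43, M + 60):
  T = 37 + 43 = 80
  M = 58 + 60 = 118
  Z = 259 − 6·80 + 118 = -103
  F = 300 − 2·80 + 2·118 − (-103) = 479
  U = 163 + 6·80 + 5·(-103) − 6·479 = -2746
Policy B (F + 44):
  T = 37
  M = 58
  Z = 259 − 6·37 + 58 = 95
  F = 300 − 2·37 + 2·58 − 95 (+44 from intervention) = 291
  U = 163 + 6·37 + 5·95 − 6·291 = -886
Policy C (F + 11, T − 31):
  T = 37 − 31 = 6
  M = 58
  Z = 259 − 6·6 + 58 = 281
  F = 300 − 2·6 + 2·58 − 281 (+11 from intervention) = 134
  U = 163 + 6·6 + 5·281 − 6·134 = 800
Comparing — Policy A: U=-2746, Policy B: U=-886, Policy C: U=800. Lowest is -2746 (Policy A).

-2746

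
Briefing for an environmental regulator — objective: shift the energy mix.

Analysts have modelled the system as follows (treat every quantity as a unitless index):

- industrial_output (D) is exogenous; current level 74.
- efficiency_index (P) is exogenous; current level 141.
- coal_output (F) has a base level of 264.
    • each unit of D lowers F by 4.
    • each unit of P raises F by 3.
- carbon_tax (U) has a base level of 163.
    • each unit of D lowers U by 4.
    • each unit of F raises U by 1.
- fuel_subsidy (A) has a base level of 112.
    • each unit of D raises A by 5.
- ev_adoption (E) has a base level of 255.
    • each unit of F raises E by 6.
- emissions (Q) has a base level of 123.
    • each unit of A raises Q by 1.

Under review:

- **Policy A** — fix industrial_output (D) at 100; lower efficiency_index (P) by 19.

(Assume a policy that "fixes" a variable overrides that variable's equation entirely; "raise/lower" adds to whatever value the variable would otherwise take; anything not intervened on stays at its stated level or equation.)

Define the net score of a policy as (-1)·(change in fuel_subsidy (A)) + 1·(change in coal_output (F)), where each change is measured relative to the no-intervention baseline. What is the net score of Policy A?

Baseline:
  D = 74
  P = 141
  F = 264 − 4·74 + 3·141 = 391
  A = 112 + 5·74 = 482
Policy A (D := 100, P − 19):
  D = 100
  P = 141 − 19 = 122
  F = 264 − 4·100 + 3·122 = 230
  A = 112 + 5·100 = 612
ΔA = 612 − 482 = 130; ΔF = 230 − 391 = -161
Score = (-1)·130 + 1·(-161) = -291

-291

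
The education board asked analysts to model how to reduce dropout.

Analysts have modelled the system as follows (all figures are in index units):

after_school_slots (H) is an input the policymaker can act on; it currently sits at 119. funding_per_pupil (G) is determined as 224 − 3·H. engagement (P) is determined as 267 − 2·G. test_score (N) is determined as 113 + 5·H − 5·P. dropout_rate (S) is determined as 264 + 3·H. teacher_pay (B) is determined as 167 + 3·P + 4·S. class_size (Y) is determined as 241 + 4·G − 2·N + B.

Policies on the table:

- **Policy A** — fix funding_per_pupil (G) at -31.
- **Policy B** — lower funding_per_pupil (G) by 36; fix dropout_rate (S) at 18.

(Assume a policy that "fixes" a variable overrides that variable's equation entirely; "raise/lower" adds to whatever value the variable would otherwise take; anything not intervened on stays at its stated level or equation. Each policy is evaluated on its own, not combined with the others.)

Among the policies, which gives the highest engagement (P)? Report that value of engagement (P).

605

Policy A (G := -31):
  H = 119
  G = -31
  P = 267 − 2·(-31) = 329
Policy B (G − 36, S := 18):
  H = 119
  G = 224 − 3·119 (−36 from intervention) = -169
  P = 267 − 2·(-169) = 605
Comparing — Policy A: P=329, Policy B: P=605. Highest is 605 (Policy B).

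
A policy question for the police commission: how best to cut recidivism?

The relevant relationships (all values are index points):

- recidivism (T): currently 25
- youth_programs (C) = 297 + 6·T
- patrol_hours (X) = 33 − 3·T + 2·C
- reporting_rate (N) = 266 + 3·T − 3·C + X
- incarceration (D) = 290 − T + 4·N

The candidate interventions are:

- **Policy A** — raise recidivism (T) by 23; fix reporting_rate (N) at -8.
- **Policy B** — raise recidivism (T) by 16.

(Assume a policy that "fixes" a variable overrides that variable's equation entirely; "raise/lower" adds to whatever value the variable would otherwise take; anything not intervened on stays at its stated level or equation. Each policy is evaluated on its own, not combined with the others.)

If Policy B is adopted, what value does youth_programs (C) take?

543

Policy B (T + 16):
  T = 25 + 16 = 41
  C = 297 + 6·41 = 543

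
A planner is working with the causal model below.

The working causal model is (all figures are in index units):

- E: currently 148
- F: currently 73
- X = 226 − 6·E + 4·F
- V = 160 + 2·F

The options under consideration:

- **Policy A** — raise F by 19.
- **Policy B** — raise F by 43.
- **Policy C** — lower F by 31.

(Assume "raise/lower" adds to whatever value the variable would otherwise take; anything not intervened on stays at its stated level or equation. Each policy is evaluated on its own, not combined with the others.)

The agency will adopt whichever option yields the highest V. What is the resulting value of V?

392

Policy A (F + 19):
  F = 73 + 19 = 92
  V = 160 + 2·92 = 344
Policy B (F + 43):
  F = 73 + 43 = 116
  V = 160 + 2·116 = 392
Policy C (F − 31):
  F = 73 − 31 = 42
  V = 160 + 2·42 = 244
Comparing — Policy A: V=344, Policy B: V=392, Policy C: V=244. Highest is 392 (Policy B).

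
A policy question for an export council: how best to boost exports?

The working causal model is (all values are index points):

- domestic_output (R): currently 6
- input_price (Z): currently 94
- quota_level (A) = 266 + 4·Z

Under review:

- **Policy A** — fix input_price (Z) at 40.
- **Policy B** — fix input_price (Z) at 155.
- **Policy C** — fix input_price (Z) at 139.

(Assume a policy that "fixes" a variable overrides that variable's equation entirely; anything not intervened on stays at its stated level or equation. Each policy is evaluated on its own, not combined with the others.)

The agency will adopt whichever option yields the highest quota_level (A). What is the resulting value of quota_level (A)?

886

Policy A (Z := 40):
  Z = 40
  A = 266 + 4·40 = 426
Policy B (Z := 155):
  Z = 155
  A = 266 + 4·155 = 886
Policy C (Z := 139):
  Z = 139
  A = 266 + 4·139 = 822
Comparing — Policy A: A=426, Policy B: A=886, Policy C: A=822. Highest is 886 (Policy B).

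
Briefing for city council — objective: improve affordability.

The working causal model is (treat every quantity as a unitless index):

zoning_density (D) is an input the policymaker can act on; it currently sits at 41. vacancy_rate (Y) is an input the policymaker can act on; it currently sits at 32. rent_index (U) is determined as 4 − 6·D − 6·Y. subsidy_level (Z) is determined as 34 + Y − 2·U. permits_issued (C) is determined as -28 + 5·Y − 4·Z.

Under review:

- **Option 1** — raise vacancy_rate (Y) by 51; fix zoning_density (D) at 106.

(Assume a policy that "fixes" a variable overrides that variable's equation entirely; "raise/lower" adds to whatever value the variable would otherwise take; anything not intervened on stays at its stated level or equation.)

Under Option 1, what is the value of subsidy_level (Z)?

Option 1 (Y + 51, D := 106):
  D = 106
  Y = 32 + 51 = 83
  U = 4 − 6·106 − 6·83 = -1130
  Z = 34 + 83 − 2·(-1130) = 2377

2377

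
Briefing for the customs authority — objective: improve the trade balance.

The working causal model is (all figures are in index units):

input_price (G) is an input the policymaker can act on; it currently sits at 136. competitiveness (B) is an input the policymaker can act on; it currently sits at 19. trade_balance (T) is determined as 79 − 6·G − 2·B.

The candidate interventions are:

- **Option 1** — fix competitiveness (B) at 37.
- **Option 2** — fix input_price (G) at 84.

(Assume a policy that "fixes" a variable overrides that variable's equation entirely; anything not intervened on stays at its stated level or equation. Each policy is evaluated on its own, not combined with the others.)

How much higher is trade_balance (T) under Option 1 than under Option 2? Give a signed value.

Option 1 (B := 37):
  G = 136
  B = 37
  T = 79 − 6·136 − 2·37 = -811
Option 2 (G := 84):
  G = 84
  B = 19
  T = 79 − 6·84 − 2·19 = -463
T: -811 − (-463) = -348

-348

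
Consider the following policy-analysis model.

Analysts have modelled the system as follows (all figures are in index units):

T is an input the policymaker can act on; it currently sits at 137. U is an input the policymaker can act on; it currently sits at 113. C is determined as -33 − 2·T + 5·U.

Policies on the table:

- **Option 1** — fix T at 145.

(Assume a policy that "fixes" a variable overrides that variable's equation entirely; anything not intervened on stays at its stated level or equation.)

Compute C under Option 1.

242

Option 1 (T := 145):
  T = 145
  U = 113
  C = -33 − 2·145 + 5·113 = 242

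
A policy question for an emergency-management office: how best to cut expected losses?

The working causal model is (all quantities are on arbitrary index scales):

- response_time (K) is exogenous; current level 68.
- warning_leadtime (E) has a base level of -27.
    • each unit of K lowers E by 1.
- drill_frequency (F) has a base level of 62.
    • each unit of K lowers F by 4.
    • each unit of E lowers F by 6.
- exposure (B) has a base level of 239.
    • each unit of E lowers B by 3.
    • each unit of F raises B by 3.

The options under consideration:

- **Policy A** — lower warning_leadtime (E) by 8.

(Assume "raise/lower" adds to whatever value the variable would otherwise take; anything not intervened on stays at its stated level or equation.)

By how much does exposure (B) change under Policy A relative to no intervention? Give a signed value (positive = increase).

168

Baseline:
  K = 68
  E = -27 − 68 = -95
  F = 62 − 4·68 − 6·(-95) = 360
  B = 239 − 3·(-95) + 3·360 = 1604
Policy A (E − 8):
  K = 68
  E = -27 − 68 (−8 from intervention) = -103
  F = 62 − 4·68 − 6·(-103) = 408
  B = 239 − 3·(-103) + 3·408 = 1772
Change in B: 1772 − 1604 = 168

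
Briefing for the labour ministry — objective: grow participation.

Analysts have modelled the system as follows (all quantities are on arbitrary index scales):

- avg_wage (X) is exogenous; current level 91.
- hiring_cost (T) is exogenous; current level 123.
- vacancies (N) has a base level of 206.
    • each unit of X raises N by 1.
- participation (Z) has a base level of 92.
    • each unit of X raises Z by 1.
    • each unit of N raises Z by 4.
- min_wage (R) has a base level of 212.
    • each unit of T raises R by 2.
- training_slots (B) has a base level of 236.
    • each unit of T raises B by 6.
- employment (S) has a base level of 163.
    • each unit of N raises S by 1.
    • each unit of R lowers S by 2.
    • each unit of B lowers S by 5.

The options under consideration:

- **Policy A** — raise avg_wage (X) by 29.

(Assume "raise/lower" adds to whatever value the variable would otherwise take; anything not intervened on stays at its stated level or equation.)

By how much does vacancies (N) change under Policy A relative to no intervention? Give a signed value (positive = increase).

29

Baseline:
  X = 91
  N = 206 + 91 = 297
Policy A (X + 29):
  X = 91 + 29 = 120
  N = 206 + 120 = 326
Change in N: 326 − 297 = 29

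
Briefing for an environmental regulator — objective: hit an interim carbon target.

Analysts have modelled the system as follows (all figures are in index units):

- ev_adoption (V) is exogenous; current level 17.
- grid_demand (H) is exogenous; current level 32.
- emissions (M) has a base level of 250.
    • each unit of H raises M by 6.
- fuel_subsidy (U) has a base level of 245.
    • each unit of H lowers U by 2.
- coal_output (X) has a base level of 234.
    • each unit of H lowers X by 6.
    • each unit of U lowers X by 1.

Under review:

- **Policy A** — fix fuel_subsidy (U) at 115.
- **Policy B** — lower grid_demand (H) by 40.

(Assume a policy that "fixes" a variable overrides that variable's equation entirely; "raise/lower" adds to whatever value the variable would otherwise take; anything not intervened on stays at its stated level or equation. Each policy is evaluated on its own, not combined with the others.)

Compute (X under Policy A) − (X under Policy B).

-94

Policy A (U := 115):
  H = 32
  U = 115
  X = 234 − 6·32 − 115 = -73
Policy B (H − 40):
  H = 32 − 40 = -8
  U = 245 − 2·(-8) = 261
  X = 234 − 6·(-8) − 261 = 21
X: -73 − 21 = -94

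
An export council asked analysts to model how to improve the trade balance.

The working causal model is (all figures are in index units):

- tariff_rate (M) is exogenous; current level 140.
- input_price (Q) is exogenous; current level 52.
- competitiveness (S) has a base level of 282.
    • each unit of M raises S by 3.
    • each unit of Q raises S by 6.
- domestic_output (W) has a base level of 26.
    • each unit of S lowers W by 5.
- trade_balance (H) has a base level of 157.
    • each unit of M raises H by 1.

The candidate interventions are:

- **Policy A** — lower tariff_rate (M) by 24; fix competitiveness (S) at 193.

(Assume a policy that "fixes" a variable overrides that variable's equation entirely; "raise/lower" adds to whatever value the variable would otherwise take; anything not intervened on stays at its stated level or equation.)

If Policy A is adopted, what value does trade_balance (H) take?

Policy A (M − 24, S := 193):
  M = 140 − 24 = 116
  H = 157 + 116 = 273

273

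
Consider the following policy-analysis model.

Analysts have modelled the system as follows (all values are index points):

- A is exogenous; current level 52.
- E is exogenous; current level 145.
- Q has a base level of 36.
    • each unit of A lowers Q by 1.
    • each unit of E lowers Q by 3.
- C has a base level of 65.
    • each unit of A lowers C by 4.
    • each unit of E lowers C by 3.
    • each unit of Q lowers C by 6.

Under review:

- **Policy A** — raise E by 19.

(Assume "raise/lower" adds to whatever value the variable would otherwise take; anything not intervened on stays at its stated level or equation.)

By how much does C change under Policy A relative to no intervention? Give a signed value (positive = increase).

Baseline:
  A = 52
  E = 145
  Q = 36 − 52 − 3·145 = -451
  C = 65 − 4·52 − 3·145 − 6·(-451) = 2128
Policy A (E + 19):
  A = 52
  E = 145 + 19 = 164
  Q = 36 − 52 − 3·164 = -508
  C = 65 − 4·52 − 3·164 − 6·(-508) = 2413
Change in C: 2413 − 2128 = 285

285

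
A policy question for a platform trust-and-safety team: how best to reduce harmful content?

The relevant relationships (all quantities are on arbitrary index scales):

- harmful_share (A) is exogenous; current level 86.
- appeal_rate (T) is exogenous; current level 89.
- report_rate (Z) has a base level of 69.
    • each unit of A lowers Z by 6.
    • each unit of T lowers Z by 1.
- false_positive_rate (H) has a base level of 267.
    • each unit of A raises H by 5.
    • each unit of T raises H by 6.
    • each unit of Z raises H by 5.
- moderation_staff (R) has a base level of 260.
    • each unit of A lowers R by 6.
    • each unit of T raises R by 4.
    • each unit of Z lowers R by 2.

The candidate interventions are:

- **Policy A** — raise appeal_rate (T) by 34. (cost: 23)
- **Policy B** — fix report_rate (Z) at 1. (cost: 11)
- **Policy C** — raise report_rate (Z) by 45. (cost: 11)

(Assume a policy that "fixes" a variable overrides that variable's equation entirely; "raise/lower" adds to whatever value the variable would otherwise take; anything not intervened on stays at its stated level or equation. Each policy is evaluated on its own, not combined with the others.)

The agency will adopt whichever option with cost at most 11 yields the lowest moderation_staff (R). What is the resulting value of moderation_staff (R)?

98

Policy B (Z := 1):
  A = 86
  T = 89
  Z = 1
  R = 260 − 6·86 + 4·89 − 2·1 = 98
Policy C (Z + 45):
  A = 86
  T = 89
  Z = 69 − 6·86 − 89 (+45 from intervention) = -491
  R = 260 − 6·86 + 4·89 − 2·(-491) = 1082
Comparing — Policy B: R=98, Policy C: R=1082. Lowest is 98 (Policy B).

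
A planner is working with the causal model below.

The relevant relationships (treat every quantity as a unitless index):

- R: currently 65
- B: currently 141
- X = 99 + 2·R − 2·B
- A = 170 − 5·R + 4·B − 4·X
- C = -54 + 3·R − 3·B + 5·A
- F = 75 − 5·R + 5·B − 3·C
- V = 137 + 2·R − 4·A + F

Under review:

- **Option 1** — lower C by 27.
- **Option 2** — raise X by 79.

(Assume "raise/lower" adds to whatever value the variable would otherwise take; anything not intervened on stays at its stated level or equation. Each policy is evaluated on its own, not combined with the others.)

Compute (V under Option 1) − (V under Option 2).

-5923

Option 1 (C − 27):
  R = 65
  B = 141
  X = 99 + 2·65 − 2·141 = -53
  A = 170 − 5·65 + 4·141 − 4·(-53) = 621
  C = -54 + 3·65 − 3·141 + 5·621 (−27 from intervention) = 2796
  F = 75 − 5·65 + 5·141 − 3·2796 = -7933
  V = 137 + 2·65 − 4·621 + (-7933) = -10150
Option 2 (X + 79):
  R = 65
  B = 141
  X = 99 + 2·65 − 2·141 (+79 from intervention) = 26
  A = 170 − 5·65 + 4·141 − 4·26 = 305
  C = -54 + 3·65 − 3·141 + 5·305 = 1243
  F = 75 − 5·65 + 5·141 − 3·1243 = -3274
  V = 137 + 2·65 − 4·305 + (-3274) = -4227
V: -10150 − (-4227) = -5923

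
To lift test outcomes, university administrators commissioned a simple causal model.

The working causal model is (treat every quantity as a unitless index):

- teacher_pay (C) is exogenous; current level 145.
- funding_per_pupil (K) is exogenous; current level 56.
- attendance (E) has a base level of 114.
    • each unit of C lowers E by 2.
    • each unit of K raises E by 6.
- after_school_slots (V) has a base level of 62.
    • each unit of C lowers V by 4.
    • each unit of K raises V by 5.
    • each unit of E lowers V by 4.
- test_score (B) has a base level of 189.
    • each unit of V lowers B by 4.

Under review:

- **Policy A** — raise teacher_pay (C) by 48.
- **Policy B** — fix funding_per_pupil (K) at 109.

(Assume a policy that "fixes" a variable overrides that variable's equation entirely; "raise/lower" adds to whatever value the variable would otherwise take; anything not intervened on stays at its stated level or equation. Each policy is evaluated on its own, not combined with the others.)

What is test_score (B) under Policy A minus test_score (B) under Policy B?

Policy A (C + 48):
  C = 145 + 48 = 193
  K = 56
  E = 114 − 2·193 + 6·56 = 64
  V = 62 − 4·193 + 5·56 − 4·64 = -686
  B = 189 − 4·(-686) = 2933
Policy B (K := 109):
  C = 145
  K = 109
  E = 114 − 2·145 + 6·109 = 478
  V = 62 − 4·145 + 5·109 − 4·478 = -1885
  B = 189 − 4·(-1885) = 7729
B: 2933 − 7729 = -4796

-4796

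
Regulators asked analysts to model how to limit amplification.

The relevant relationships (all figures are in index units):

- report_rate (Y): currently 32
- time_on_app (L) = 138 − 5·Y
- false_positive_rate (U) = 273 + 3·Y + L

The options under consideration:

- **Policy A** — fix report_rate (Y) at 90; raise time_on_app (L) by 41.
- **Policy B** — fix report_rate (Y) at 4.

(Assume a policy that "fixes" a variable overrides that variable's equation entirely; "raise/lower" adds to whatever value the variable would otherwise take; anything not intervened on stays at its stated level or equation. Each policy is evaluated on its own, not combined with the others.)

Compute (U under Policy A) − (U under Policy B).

Policy A (Y := 90, L + 41):
  Y = 90
  L = 138 − 5·90 (+41 from intervention) = -271
  U = 273 + 3·90 + (-271) = 272
Policy B (Y := 4):
  Y = 4
  L = 138 − 5·4 = 118
  U = 273 + 3·4 + 118 = 403
U: 272 − 403 = -131

-131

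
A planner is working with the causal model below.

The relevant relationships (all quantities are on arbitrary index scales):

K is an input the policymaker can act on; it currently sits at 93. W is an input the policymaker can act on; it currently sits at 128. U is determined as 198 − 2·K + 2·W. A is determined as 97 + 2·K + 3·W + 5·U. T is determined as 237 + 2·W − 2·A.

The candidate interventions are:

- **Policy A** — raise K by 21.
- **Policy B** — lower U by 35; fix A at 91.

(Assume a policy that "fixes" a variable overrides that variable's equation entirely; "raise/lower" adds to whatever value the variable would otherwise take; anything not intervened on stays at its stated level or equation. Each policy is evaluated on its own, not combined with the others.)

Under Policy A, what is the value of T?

-3185

Policy A (K + 21):
  K = 93 + 21 = 114
  W = 128
  U = 198 − 2·114 + 2·128 = 226
  A = 97 + 2·114 + 3·128 + 5·226 = 1839
  T = 237 + 2·128 − 2·1839 = -3185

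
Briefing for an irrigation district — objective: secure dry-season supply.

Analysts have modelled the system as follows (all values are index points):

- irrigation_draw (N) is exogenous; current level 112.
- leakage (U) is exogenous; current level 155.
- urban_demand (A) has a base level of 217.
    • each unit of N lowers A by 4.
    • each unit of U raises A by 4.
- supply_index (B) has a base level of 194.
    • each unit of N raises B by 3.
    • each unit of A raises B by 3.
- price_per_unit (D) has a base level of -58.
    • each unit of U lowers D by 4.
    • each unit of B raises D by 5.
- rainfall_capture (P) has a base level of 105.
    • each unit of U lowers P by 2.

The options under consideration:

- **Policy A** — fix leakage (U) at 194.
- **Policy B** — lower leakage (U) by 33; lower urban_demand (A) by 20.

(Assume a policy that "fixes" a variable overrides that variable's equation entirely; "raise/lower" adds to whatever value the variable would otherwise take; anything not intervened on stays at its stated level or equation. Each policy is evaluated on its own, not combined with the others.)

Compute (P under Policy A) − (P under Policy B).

Policy A (U := 194):
  U = 194
  P = 105 − 2·194 = -283
Policy B (U − 33, A − 20):
  U = 155 − 33 = 122
  P = 105 − 2·122 = -139
P: -283 − (-139) = -144

-144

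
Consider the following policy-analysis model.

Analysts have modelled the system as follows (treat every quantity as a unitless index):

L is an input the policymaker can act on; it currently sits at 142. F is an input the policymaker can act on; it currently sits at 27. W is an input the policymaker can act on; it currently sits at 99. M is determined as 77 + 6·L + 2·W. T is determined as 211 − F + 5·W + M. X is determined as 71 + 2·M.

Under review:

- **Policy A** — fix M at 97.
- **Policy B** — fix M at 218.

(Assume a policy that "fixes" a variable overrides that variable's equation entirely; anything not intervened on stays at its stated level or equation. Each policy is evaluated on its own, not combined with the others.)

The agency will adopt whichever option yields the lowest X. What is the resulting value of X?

265

Policy A (M := 97):
  L = 142
  W = 99
  M = 97
  X = 71 + 2·97 = 265
Policy B (M := 218):
  L = 142
  W = 99
  M = 218
  X = 71 + 2·218 = 507
Comparing — Policy A: X=265, Policy B: X=507. Lowest is 265 (Policy A).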